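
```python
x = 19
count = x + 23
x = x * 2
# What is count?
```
Trace:
  x=19
  x=19, count=42
  x=38, count=42

Final answer: 42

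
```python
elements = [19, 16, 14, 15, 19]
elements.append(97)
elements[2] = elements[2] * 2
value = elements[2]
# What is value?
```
Trace:
  elements=[19, 16, 14, 15, 19]
  elements=[19, 16, 14, 15, 19, 97]
  elements=[19, 16, 28, 15, 19, 97]
  elements=[19, 16, 28, 15, 19, 97], value=28

Final answer: 28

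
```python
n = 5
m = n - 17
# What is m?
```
Trace:
  n=5
  n=5, m=-12

Final answer: -12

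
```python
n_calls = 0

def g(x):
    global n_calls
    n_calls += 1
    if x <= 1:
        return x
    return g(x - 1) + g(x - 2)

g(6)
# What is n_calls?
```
Call trace (a repeated sub-call is expanded the first time; later identical calls just restate its return value):
g(x=6)
  g(x=5)
    g(x=4)
      g(x=3)
        g(x=2)
          g(x=1)
          -> return 1
          g(x=0)
          -> return 0
        -> return 1
        g(x=1)
        -> return 1
      -> return 2
      g(x=2) -> return 1  (same call as traced above)
    -> return 3
    g(x=3) -> return 2  (same call as traced above)
  -> return 5
  g(x=4) -> return 3  (same call as traced above)
-> return 8

n_calls is incremented once per call, so count the calls in each subtree. Let C(x) = number of calls made by g(x).
C(0) = C(1) = 1 (base case, no recursion); C(x) = 1 + C(x - 1) + C(x - 2) otherwise.
C(2) = 1 + C(1) + C(0) = 1 + 1 + 1 = 3
C(3) = 1 + C(2) + C(1) = 1 + 3 + 1 = 5
C(4) = 1 + C(3) + C(2) = 1 + 5 + 3 = 9
C(5) = 1 + C(4) + C(3) = 1 + 9 + 5 = 15
C(6) = 1 + C(5) + C(4) = 1 + 15 + 9 = 25
n_calls = C(6) = 25

Final answer: 25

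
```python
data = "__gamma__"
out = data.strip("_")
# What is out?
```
Trace:
  data='__gamma__'
  data='__gamma__', out='gamma'

Final answer: 'gamma'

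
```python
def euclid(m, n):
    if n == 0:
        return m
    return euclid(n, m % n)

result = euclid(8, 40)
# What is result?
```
Call trace:
euclid(m=8, n=40)
  euclid(m=40, n=8)
    euclid(m=8, n=0)
    -> return 8
  -> return 8
-> return 8

Final answer: 8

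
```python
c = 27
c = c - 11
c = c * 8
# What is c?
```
Trace:
  c=27
  c=16
  c=128

Final answer: 128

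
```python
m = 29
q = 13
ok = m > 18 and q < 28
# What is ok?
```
Trace:
  m=29
  m=29, q=13
  m=29, q=13, ok=True

Final answer: True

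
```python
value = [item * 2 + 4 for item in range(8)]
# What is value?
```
Trace:
  item=0
  item=1
  item=2
  item=3
  item=4
  item=5
  item=6
  item=7
  value=[4, 6, 8, 10, 12, 14, 16, 18]

Final answer: [4, 6, 8, 10, 12, 14, 16, 18]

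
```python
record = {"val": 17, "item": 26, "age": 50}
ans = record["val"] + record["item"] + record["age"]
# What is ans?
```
Trace:
  record={'val': 17, 'item': 26, 'age': 50}
  record={'val': 17, 'item': 26, 'age': 50}, ans=93

Final answer: 93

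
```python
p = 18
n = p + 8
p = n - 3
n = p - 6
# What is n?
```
Trace:
  p=18
  p=18, n=26
  p=23, n=26
  p=23, n=17

Final answer: 17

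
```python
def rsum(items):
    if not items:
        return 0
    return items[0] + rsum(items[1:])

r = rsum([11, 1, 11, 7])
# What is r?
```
Call trace:
rsum(items=[11, 1, 11, 7])
  rsum(items=[1, 11, 7])
    rsum(items=[11, 7])
      rsum(items=[7])
        rsum(items=[])
        -> return 0
      -> return 7
    -> return 18
  -> return 19
-> return 30

Final answer: 30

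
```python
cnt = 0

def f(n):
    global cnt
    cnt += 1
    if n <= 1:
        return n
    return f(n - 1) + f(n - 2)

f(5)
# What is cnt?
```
Call trace (a repeated sub-call is expanded the first time; later identical calls just restate its return value):
f(n=5)
  f(n=4)
    f(n=3)
      f(n=2)
        f(n=1)
        -> return 1
        f(n=0)
        -> return 0
      -> return 1
      f(n=1)
      -> return 1
    -> return 2
    f(n=2) -> return 1  (same call as traced above)
  -> return 3
  f(n=3) -> return 2  (same call as traced above)
-> return 5

cnt is incremented once per call, so count the calls in each subtree. Let C(n) = number of calls made by f(n).
C(0) = C(1) = 1 (base case, no recursion); C(n) = 1 + C(n - 1) + C(n - 2) otherwise.
C(2) = 1 + C(1) + C(0) = 1 + 1 + 1 = 3
C(3) = 1 + C(2) + C(1) = 1 + 3 + 1 = 5
C(4) = 1 + C(3) + C(2) = 1 + 5 + 3 = 9
C(5) = 1 + C(4) + C(3) = 1 + 9 + 5 = 15
cnt = C(5) = 15

Final answer: 15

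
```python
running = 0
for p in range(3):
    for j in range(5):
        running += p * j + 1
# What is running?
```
Trace:
  running=0
  running=1, p=0, j=0
  running=2, p=0, j=1
  running=3, p=0, j=2
  running=4, p=0, j=3
  running=5, p=0, j=4
  running=6, p=1, j=0
  running=8, p=1, j=1
  running=11, p=1, j=2
  running=15, p=1, j=3
  running=20, p=1, j=4
  running=21, p=2, j=0
  running=24, p=2, j=1
  running=29, p=2, j=2
  running=36, p=2, j=3
  running=45, p=2, j=4

Final answer: 45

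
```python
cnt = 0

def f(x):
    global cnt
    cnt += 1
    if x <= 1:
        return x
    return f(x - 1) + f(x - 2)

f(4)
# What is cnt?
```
Call trace (a repeated sub-call is expanded the first time; later identical calls just restate its return value):
f(x=4)
  f(x=3)
    f(x=2)
      f(x=1)
      -> return 1
      f(x=0)
      -> return 0
    -> return 1
    f(x=1)
    -> return 1
  -> return 2
  f(x=2) -> return 1  (same call as traced above)
-> return 3

cnt is incremented once per call, so count the calls in each subtree. Let C(x) = number of calls made by f(x).
C(0) = C(1) = 1 (base case, no recursion); C(x) = 1 + C(x - 1) + C(x - 2) otherwise.
C(2) = 1 + C(1) + C(0) = 1 + 1 + 1 = 3
C(3) = 1 + C(2) + C(1) = 1 + 3 + 1 = 5
C(4) = 1 + C(3) + C(2) = 1 + 5 + 3 = 9
cnt = C(4) = 9

Final answer: 9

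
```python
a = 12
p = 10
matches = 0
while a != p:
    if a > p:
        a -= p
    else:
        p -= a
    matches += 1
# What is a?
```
Trace:
  a=12
  a=12, p=10
  a=12, p=10, matches=0
  a=2, p=10, matches=1
  a=2, p=8, matches=2
  a=2, p=6, matches=3
  a=2, p=4, matches=4
  a=2, p=2, matches=5

Final answer: 2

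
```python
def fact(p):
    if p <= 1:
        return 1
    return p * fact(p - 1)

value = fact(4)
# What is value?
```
Call trace:
fact(p=4)
  fact(p=3)
    fact(p=2)
      fact(p=1)
      -> return 1
    -> return 2
  -> return 6
-> return 24

Final answer: 24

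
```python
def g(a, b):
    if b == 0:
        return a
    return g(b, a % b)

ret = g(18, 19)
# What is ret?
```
Call trace:
g(a=18, b=19)
  g(a=19, b=18)
    g(a=18, b=1)
      g(a=1, b=0)
      -> return 1
    -> return 1
  -> return 1
-> return 1

Final answer: 1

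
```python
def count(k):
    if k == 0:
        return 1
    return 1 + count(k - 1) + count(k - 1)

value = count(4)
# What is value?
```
Call trace (a repeated sub-call is expanded the first time; later identical calls just restate its return value):
count(k=4)
  count(k=3)
    count(k=2)
      count(k=1)
        count(k=0)
        -> return 1
        count(k=0)
        -> return 1
      -> return 3
      count(k=1) -> return 3  (same call as traced above)
    -> return 7
    count(k=2) -> return 7  (same call as traced above)
  -> return 15
  count(k=3) -> return 15  (same call as traced above)
-> return 31

Final answer: 31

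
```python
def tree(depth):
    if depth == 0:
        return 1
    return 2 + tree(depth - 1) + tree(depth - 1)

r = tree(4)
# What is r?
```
Call trace (a repeated sub-call is expanded the first time; later identical calls just restate its return value):
tree(depth=4)
  tree(depth=3)
    tree(depth=2)
      tree(depth=1)
        tree(depth=0)
        -> return 1
        tree(depth=0)
        -> return 1
      -> return 4
      tree(depth=1) -> return 4  (same call as traced above)
    -> return 10
    tree(depth=2) -> return 10  (same call as traced above)
  -> return 22
  tree(depth=3) -> return 22  (same call as traced above)
-> return 46

Final answer: 46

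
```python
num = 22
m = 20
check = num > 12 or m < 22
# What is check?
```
Trace:
  num=22
  num=22, m=20
  num=22, m=20, check=True

Final answer: True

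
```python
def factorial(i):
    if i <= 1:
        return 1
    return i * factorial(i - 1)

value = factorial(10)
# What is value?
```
Call trace:
factorial(i=10)
  factorial(i=9)
    factorial(i=8)
      factorial(i=7)
        factorial(i=6)
          factorial(i=5)
            factorial(i=4)
              factorial(i=3)
                factorial(i=2)
                  factorial(i=1)
                  -> return 1
                -> return 2
              -> return 6
            -> return 24
          -> return 120
        -> return 720
      -> return 5040
    -> return 40320
  -> return 362880
-> return 3628800

Final answer: 3628800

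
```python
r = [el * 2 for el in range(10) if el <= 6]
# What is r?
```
Trace:
  el=0
  el=1
  el=2
  el=3
  el=4
  el=5
  el=6
  el=7
  el=8
  el=9
  r=[0, 2, 4, 6, 8, 10, 12]

Final answer: [0, 2, 4, 6, 8, 10, 12]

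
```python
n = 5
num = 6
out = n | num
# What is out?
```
Trace:
  n=5
  n=5, num=6
  n=5, num=6, out=7

Final answer: 7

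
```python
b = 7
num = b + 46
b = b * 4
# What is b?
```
Trace:
  b=7
  b=7, num=53
  b=28, num=53

Final answer: 28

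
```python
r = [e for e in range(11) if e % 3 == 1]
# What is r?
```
Trace:
  e=0
  e=1
  e=2
  e=3
  e=4
  e=5
  e=6
  e=7
  e=8
  e=9
  e=10
  r=[1, 4, 7, 10]

Final answer: [1, 4, 7, 10]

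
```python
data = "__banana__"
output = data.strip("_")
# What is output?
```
Trace:
  data='__banana__'
  data='__banana__', output='banana'

Final answer: 'banana'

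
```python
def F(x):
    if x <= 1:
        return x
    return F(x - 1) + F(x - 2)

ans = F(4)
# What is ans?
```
Call trace (a repeated sub-call is expanded the first time; later identical calls just restate its return value):
F(x=4)
  F(x=3)
    F(x=2)
      F(x=1)
      -> return 1
      F(x=0)
      -> return 0
    -> return 1
    F(x=1)
    -> return 1
  -> return 2
  F(x=2) -> return 1  (same call as traced above)
-> return 3

Final answer: 3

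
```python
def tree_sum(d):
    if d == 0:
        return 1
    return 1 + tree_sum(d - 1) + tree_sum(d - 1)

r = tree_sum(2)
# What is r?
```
Call trace (a repeated sub-call is expanded the first time; later identical calls just restate its return value):
tree_sum(d=2)
  tree_sum(d=1)
    tree_sum(d=0)
    -> return 1
    tree_sum(d=0)
    -> return 1
  -> return 3
  tree_sum(d=1) -> return 3  (same call as traced above)
-> return 7

Final answer: 7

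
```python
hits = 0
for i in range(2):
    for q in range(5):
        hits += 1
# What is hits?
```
Trace:
  hits=0
  hits=1, i=0, q=0
  hits=2, i=0, q=1
  hits=3, i=0, q=2
  hits=4, i=0, q=3
  hits=5, i=0, q=4
  hits=6, i=1, q=0
  hits=7, i=1, q=1
  hits=8, i=1, q=2
  hits=9, i=1, q=3
  hits=10, i=1, q=4

Final answer: 10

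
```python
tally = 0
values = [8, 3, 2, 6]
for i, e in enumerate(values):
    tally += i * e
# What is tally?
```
Trace:
  tally=0
  tally=0, i=0, e=8
  tally=3, i=1, e=3
  tally=7, i=2, e=2
  tally=25, i=3, e=6

Final answer: 25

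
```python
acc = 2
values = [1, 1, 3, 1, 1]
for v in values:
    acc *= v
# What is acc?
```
Trace:
  acc=2
  acc=2, v=1
  acc=2, v=1
  acc=6, v=3
  acc=6, v=1
  acc=6, v=1

Final answer: 6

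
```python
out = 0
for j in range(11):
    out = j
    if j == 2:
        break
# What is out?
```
Trace:
  out=0
  out=0, j=0
  out=1, j=1
  out=2, j=2

Final answer: 2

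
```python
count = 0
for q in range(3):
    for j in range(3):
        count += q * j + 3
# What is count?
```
Trace:
  count=0
  count=3, q=0, j=0
  count=6, q=0, j=1
  count=9, q=0, j=2
  count=12, q=1, j=0
  count=16, q=1, j=1
  count=21, q=1, j=2
  count=24, q=2, j=0
  count=29, q=2, j=1
  count=36, q=2, j=2

Final answer: 36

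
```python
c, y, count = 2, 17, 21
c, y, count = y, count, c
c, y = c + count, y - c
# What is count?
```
Trace:
  c=2, y=17, count=21
  c=17, y=21, count=2
  c=19, y=4, count=2

Final answer: 2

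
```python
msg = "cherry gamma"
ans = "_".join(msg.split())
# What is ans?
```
Trace:
  msg='cherry gamma'
  msg='cherry gamma', ans='cherry_gamma'

Final answer: 'cherry_gamma'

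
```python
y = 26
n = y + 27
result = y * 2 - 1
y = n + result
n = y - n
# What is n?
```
Trace:
  y=26
  y=26, n=53
  y=26, n=53, result=51
  y=104, n=53, result=51
  y=104, n=51, result=51

Final answer: 51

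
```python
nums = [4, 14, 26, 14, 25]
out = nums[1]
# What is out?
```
Trace:
  nums=[4, 14, 26, 14, 25]
  nums=[4, 14, 26, 14, 25], out=14

Final answer: 14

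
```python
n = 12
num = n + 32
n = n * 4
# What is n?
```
Trace:
  n=12
  n=12, num=44
  n=48, num=44

Final answer: 48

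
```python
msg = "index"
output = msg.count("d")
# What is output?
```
Trace:
  msg='index'
  msg='index', output=1

Final answer: 1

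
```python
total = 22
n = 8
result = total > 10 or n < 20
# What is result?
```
Trace:
  total=22
  total=22, n=8
  total=22, n=8, result=True

Final answer: True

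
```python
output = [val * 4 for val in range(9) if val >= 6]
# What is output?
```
Trace:
  val=0
  val=1
  val=2
  val=3
  val=4
  val=5
  val=6
  val=7
  val=8
  output=[24, 28, 32]

Final answer: [24, 28, 32]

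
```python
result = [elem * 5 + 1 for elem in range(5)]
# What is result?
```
Trace:
  elem=0
  elem=1
  elem=2
  elem=3
  elem=4
  result=[1, 6, 11, 16, 21]

Final answer: [1, 6, 11, 16, 21]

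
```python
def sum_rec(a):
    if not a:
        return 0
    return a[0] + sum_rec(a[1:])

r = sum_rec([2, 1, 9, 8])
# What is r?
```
Call trace:
sum_rec(a=[2, 1, 9, 8])
  sum_rec(a=[1, 9, 8])
    sum_rec(a=[9, 8])
      sum_rec(a=[8])
        sum_rec(a=[])
        -> return 0
      -> return 8
    -> return 17
  -> return 18
-> return 20

Final answer: 20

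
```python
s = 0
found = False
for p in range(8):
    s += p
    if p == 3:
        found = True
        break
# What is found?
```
Trace:
  s=0
  s=0, found=False
  s=0, found=False, p=0
  s=1, found=False, p=1
  s=3, found=False, p=2
  s=6, found=True, p=3

Final answer: True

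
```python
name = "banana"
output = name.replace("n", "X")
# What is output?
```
Trace:
  name='banana'
  name='banana', output='baXaXa'

Final answer: 'baXaXa'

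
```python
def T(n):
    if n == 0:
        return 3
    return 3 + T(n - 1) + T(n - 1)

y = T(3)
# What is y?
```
Call trace (a repeated sub-call is expanded the first time; later identical calls just restate its return value):
T(n=3)
  T(n=2)
    T(n=1)
      T(n=0)
      -> return 3
      T(n=0)
      -> return 3
    -> return 9
    T(n=1) -> return 9  (same call as traced above)
  -> return 21
  T(n=2) -> return 21  (same call as traced above)
-> return 45

Final answer: 45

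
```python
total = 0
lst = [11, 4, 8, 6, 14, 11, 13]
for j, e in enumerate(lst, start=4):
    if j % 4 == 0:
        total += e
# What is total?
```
Trace:
  total=0
  total=11, j=4, e=11
  total=11, j=5, e=4
  total=11, j=6, e=8
  total=11, j=7, e=6
  total=25, j=8, e=14
  total=25, j=9, e=11
  total=25, j=10, e=13

Final answer: 25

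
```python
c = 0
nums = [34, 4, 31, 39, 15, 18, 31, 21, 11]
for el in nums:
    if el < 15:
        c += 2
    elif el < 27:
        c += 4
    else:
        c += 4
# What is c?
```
Trace:
  c=0
  c=4, el=34
  c=6, el=4
  c=10, el=31
  c=14, el=39
  c=18, el=15
  c=22, el=18
  c=26, el=31
  c=30, el=21
  c=32, el=11

Final answer: 32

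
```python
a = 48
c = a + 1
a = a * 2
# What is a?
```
Trace:
  a=48
  a=48, c=49
  a=96, c=49

Final answer: 96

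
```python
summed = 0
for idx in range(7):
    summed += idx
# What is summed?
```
Trace:
  summed=0
  summed=0, idx=0
  summed=1, idx=1
  summed=3, idx=2
  summed=6, idx=3
  summed=10, idx=4
  summed=15, idx=5
  summed=21, idx=6

Final answer: 21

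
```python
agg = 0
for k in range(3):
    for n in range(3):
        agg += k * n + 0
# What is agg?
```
Trace:
  agg=0
  agg=0, k=0, n=0
  agg=0, k=0, n=1
  agg=0, k=0, n=2
  agg=0, k=1, n=0
  agg=1, k=1, n=1
  agg=3, k=1, n=2
  agg=3, k=2, n=0
  agg=5, k=2, n=1
  agg=9, k=2, n=2

Final answer: 9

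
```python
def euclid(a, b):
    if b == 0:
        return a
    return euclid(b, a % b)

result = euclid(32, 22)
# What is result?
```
Call trace:
euclid(a=32, b=22)
  euclid(a=22, b=10)
    euclid(a=10, b=2)
      euclid(a=2, b=0)
      -> return 2
    -> return 2
  -> return 2
-> return 2

Final answer: 2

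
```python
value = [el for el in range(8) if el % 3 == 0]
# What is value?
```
Trace:
  el=0
  el=1
  el=2
  el=3
  el=4
  el=5
  el=6
  el=7
  value=[0, 3, 6]

Final answer: [0, 3, 6]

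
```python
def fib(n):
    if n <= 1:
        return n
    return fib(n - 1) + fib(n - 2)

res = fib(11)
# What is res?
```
Call trace (a repeated sub-call is expanded the first time; later identical calls just restate its return value):
fib(n=11)
  fib(n=10)
    fib(n=9)
      fib(n=8)
        fib(n=7)
          fib(n=6)
            fib(n=5)
              fib(n=4)
                fib(n=3)
                  fib(n=2)
                    fib(n=1)
                    -> return 1
                    fib(n=0)
                    -> return 0
                  -> return 1
                  fib(n=1)
                  -> return 1
                -> return 2
                fib(n=2) -> return 1  (same call as traced above)
              -> return 3
              fib(n=3) -> return 2  (same call as traced above)
            -> return 5
            fib(n=4) -> return 3  (same call as traced above)
          -> return 8
          fib(n=5) -> return 5  (same call as traced above)
        -> return 13
        fib(n=6) -> return 8  (same call as traced above)
      -> return 21
      fib(n=7) -> return 13  (same call as traced above)
    -> return 34
    fib(n=8) -> return 21  (same call as traced above)
  -> return 55
  fib(n=9) -> return 34  (same call as traced above)
-> return 89

Final answer: 89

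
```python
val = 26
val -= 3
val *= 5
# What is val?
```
Trace:
  val=26
  val=23
  val=115

Final answer: 115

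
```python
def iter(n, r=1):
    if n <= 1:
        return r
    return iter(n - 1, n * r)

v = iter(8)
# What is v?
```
Call trace:
iter(n=8, r=1)
  iter(n=7, r=8)
    iter(n=6, r=56)
      iter(n=5, r=336)
        iter(n=4, r=1680)
          iter(n=3, r=6720)
            iter(n=2, r=20160)
              iter(n=1, r=40320)
              -> return 40320
            -> return 40320
          -> return 40320
        -> return 40320
      -> return 40320
    -> return 40320
  -> return 40320
-> return 40320

Final answer: 40320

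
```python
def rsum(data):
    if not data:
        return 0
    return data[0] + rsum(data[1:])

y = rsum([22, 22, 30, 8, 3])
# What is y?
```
Call trace:
rsum(data=[22, 22, 30, 8, 3])
  rsum(data=[22, 30, 8, 3])
    rsum(data=[30, 8, 3])
      rsum(data=[8, 3])
        rsum(data=[3])
          rsum(data=[])
          -> return 0
        -> return 3
      -> return 11
    -> return 41
  -> return 63
-> return 85

Final answer: 85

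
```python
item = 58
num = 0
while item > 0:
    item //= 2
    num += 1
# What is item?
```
Trace:
  item=58
  item=58, num=0
  item=29, num=1
  item=14, num=2
  item=7, num=3
  item=3, num=4
  item=1, num=5
  item=0, num=6

Final answer: 0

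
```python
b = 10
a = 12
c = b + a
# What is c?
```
Trace:
  b=10
  b=10, a=12
  b=10, a=12, c=22

Final answer: 22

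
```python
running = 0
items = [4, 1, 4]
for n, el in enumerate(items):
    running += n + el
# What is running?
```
Trace:
  running=0
  running=4, n=0, el=4
  running=6, n=1, el=1
  running=12, n=2, el=4

Final answer: 12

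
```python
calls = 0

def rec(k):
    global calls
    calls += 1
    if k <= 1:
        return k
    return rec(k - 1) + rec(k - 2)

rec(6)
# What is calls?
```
Call trace (a repeated sub-call is expanded the first time; later identical calls just restate its return value):
rec(k=6)
  rec(k=5)
    rec(k=4)
      rec(k=3)
        rec(k=2)
          rec(k=1)
          -> return 1
          rec(k=0)
          -> return 0
        -> return 1
        rec(k=1)
        -> return 1
      -> return 2
      rec(k=2) -> return 1  (same call as traced above)
    -> return 3
    rec(k=3) -> return 2  (same call as traced above)
  -> return 5
  rec(k=4) -> return 3  (same call as traced above)
-> return 8

calls is incremented once per call, so count the calls in each subtree. Let C(k) = number of calls made by rec(k).
C(0) = C(1) = 1 (base case, no recursion); C(k) = 1 + C(k - 1) + C(k - 2) otherwise.
C(2) = 1 + C(1) + C(0) = 1 + 1 + 1 = 3
C(3) = 1 + C(2) + C(1) = 1 + 3 + 1 = 5
C(4) = 1 + C(3) + C(2) = 1 + 5 + 3 = 9
C(5) = 1 + C(4) + C(3) = 1 + 9 + 5 = 15
C(6) = 1 + C(5) + C(4) = 1 + 15 + 9 = 25
calls = C(6) = 25

Final answer: 25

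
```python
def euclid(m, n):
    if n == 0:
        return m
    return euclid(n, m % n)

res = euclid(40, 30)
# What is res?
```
Call trace:
euclid(m=40, n=30)
  euclid(m=30, n=10)
    euclid(m=10, n=0)
    -> return 10
  -> return 10
-> return 10

Final answer: 10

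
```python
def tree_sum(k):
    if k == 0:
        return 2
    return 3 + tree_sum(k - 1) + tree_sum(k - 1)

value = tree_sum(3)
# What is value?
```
Call trace (a repeated sub-call is expanded the first time; later identical calls just restate its return value):
tree_sum(k=3)
  tree_sum(k=2)
    tree_sum(k=1)
      tree_sum(k=0)
      -> return 2
      tree_sum(k=0)
      -> return 2
    -> return 7
    tree_sum(k=1) -> return 7  (same call as traced above)
  -> return 17
  tree_sum(k=2) -> return 17  (same call as traced above)
-> return 37

Final answer: 37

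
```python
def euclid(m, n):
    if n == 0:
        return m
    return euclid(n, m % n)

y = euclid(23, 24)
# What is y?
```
Call trace:
euclid(m=23, n=24)
  euclid(m=24, n=23)
    euclid(m=23, n=1)
      euclid(m=1, n=0)
      -> return 1
    -> return 1
  -> return 1
-> return 1

Final answer: 1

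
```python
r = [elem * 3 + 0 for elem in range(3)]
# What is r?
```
Trace:
  elem=0
  elem=1
  elem=2
  r=[0, 3, 6]

Final answer: [0, 3, 6]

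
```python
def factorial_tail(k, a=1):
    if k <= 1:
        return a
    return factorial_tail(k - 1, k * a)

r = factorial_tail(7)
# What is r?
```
Call trace:
factorial_tail(k=7, a=1)
  factorial_tail(k=6, a=7)
    factorial_tail(k=5, a=42)
      factorial_tail(k=4, a=210)
        factorial_tail(k=3, a=840)
          factorial_tail(k=2, a=2520)
            factorial_tail(k=1, a=5040)
            -> return 5040
          -> return 5040
        -> return 5040
      -> return 5040
    -> return 5040
  -> return 5040
-> return 5040

Final answer: 5040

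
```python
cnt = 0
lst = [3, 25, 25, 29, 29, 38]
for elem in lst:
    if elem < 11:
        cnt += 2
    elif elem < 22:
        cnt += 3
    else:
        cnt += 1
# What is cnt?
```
Trace:
  cnt=0
  cnt=2, elem=3
  cnt=3, elem=25
  cnt=4, elem=25
  cnt=5, elem=29
  cnt=6, elem=29
  cnt=7, elem=38

Final answer: 7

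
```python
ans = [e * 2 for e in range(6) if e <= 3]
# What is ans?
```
Trace:
  e=0
  e=1
  e=2
  e=3
  e=4
  e=5
  ans=[0, 2, 4, 6]

Final answer: [0, 2, 4, 6]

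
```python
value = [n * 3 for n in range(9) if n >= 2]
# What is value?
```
Trace:
  n=0
  n=1
  n=2
  n=3
  n=4
  n=5
  n=6
  n=7
  n=8
  value=[6, 9, 12, 15, 18, 21, 24]

Final answer: [6, 9, 12, 15, 18, 21, 24]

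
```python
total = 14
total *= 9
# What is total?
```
Trace:
  total=14
  total=126

Final answer: 126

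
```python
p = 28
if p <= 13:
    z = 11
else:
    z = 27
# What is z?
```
Trace:
  p=28
  p=28, z=27

Final answer: 27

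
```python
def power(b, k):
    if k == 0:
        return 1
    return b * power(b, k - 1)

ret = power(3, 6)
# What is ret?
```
Call trace:
power(b=3, k=6)
  power(b=3, k=5)
    power(b=3, k=4)
      power(b=3, k=3)
        power(b=3, k=2)
          power(b=3, k=1)
            power(b=3, k=0)
            -> return 1
          -> return 3
        -> return 9
      -> return 27
    -> return 81
  -> return 243
-> return 729

Final answer: 729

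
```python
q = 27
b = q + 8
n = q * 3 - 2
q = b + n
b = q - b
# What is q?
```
Trace:
  q=27
  q=27, b=35
  q=27, b=35, n=79
  q=114, b=35, n=79
  q=114, b=79, n=79

Final answer: 114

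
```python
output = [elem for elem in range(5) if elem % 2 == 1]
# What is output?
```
Trace:
  elem=0
  elem=1
  elem=2
  elem=3
  elem=4
  output=[1, 3]

Final answer: [1, 3]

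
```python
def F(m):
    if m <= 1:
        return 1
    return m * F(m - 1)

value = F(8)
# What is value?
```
Call trace:
F(m=8)
  F(m=7)
    F(m=6)
      F(m=5)
        F(m=4)
          F(m=3)
            F(m=2)
              F(m=1)
              -> return 1
            -> return 2
          -> return 6
        -> return 24
      -> return 120
    -> return 720
  -> return 5040
-> return 40320

Final answer: 40320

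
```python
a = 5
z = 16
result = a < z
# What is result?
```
Trace:
  a=5
  a=5, z=16
  a=5, z=16, result=True

Final answer: True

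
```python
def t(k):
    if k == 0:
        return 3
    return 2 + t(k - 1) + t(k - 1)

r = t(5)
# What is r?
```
Call trace (a repeated sub-call is expanded the first time; later identical calls just restate its return value):
t(k=5)
  t(k=4)
    t(k=3)
      t(k=2)
        t(k=1)
          t(k=0)
          -> return 3
          t(k=0)
          -> return 3
        -> return 8
        t(k=1) -> return 8  (same call as traced above)
      -> return 18
      t(k=2) -> return 18  (same call as traced above)
    -> return 38
    t(k=3) -> return 38  (same call as traced above)
  -> return 78
  t(k=4) -> return 78  (same call as traced above)
-> return 158

Final answer: 158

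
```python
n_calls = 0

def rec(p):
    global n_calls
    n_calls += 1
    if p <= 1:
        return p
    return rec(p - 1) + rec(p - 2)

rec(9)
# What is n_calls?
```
Call trace (a repeated sub-call is expanded the first time; later identical calls just restate its return value):
rec(p=9)
  rec(p=8)
    rec(p=7)
      rec(p=6)
        rec(p=5)
          rec(p=4)
            rec(p=3)
              rec(p=2)
                rec(p=1)
                -> return 1
                rec(p=0)
                -> return 0
              -> return 1
              rec(p=1)
              -> return 1
            -> return 2
            rec(p=2) -> return 1  (same call as traced above)
          -> return 3
          rec(p=3) -> return 2  (same call as traced above)
        -> return 5
        rec(p=4) -> return 3  (same call as traced above)
      -> return 8
      rec(p=5) -> return 5  (same call as traced above)
    -> return 13
    rec(p=6) -> return 8  (same call as traced above)
  -> return 21
  rec(p=7) -> return 13  (same call as traced above)
-> return 34

n_calls is incremented once per call, so count the calls in each subtree. Let C(p) = number of calls made by rec(p).
C(0) = C(1) = 1 (base case, no recursion); C(p) = 1 + C(p - 1) + C(p - 2) otherwise.
C(2) = 1 + C(1) + C(0) = 1 + 1 + 1 = 3
C(3) = 1 + C(2) + C(1) = 1 + 3 + 1 = 5
C(4) = 1 + C(3) + C(2) = 1 + 5 + 3 = 9
C(5) = 1 + C(4) + C(3) = 1 + 9 + 5 = 15
C(6) = 1 + C(5) + C(4) = 1 + 15 + 9 = 25
C(7) = 1 + C(6) + C(5) = 1 + 25 + 15 = 41
C(8) = 1 + C(7) + C(6) = 1 + 41 + 25 = 67
C(9) = 1 + C(8) + C(7) = 1 + 67 + 41 = 109
n_calls = C(9) = 109

Final answer: 109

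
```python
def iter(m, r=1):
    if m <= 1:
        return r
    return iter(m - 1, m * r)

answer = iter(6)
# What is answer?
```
Call trace:
iter(m=6, r=1)
  iter(m=5, r=6)
    iter(m=4, r=30)
      iter(m=3, r=120)
        iter(m=2, r=360)
          iter(m=1, r=720)
          -> return 720
        -> return 720
      -> return 720
    -> return 720
  -> return 720
-> return 720

Final answer: 720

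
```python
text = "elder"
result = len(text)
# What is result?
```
Trace:
  text='elder'
  text='elder', result=5

Final answer: 5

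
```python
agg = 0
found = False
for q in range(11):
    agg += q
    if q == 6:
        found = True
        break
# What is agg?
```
Trace:
  agg=0
  agg=0, found=False
  agg=0, found=False, q=0
  agg=1, found=False, q=1
  agg=3, found=False, q=2
  agg=6, found=False, q=3
  agg=10, found=False, q=4
  agg=15, found=False, q=5
  agg=21, found=True, q=6

Final answer: 21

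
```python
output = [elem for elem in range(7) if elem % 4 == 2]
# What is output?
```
Trace:
  elem=0
  elem=1
  elem=2
  elem=3
  elem=4
  elem=5
  elem=6
  output=[2, 6]

Final answer: [2, 6]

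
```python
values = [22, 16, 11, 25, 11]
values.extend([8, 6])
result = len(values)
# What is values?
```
Trace:
  values=[22, 16, 11, 25, 11]
  values=[22, 16, 11, 25, 11, 8, 6]
  values=[22, 16, 11, 25, 11, 8, 6], result=7

Final answer: [22, 16, 11, 25, 11, 8, 6]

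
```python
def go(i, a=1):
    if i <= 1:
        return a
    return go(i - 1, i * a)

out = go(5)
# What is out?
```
Call trace:
go(i=5, a=1)
  go(i=4, a=5)
    go(i=3, a=20)
      go(i=2, a=60)
        go(i=1, a=120)
        -> return 120
      -> return 120
    -> return 120
  -> return 120
-> return 120

Final answer: 120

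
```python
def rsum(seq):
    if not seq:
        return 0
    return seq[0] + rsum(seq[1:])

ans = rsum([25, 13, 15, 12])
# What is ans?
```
Call trace:
rsum(seq=[25, 13, 15, 12])
  rsum(seq=[13, 15, 12])
    rsum(seq=[15, 12])
      rsum(seq=[12])
        rsum(seq=[])
        -> return 0
      -> return 12
    -> return 27
  -> return 40
-> return 65

Final answer: 65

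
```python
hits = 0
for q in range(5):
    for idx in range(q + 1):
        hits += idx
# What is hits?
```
Trace:
  hits=0
  hits=0, q=0, idx=0
  hits=0, q=1, idx=0
  hits=1, q=1, idx=1
  hits=1, q=2, idx=0
  hits=2, q=2, idx=1
  hits=4, q=2, idx=2
  hits=4, q=3, idx=0
  hits=5, q=3, idx=1
  hits=7, q=3, idx=2
  hits=10, q=3, idx=3
  hits=10, q=4, idx=0
  hits=11, q=4, idx=1
  hits=13, q=4, idx=2
  hits=16, q=4, idx=3
  hits=20, q=4, idx=4

Final answer: 20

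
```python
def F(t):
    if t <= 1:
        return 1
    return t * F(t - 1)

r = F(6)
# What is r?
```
Call trace:
F(t=6)
  F(t=5)
    F(t=4)
      F(t=3)
        F(t=2)
          F(t=1)
          -> return 1
        -> return 2
      -> return 6
    -> return 24
  -> return 120
-> return 720

Final answer: 720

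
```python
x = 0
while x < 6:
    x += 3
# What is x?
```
Trace:
  x=0
  x=3
  x=6

Final answer: 6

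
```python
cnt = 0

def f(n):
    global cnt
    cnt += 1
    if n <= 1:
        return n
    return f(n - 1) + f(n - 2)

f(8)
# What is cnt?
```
Call trace (a repeated sub-call is expanded the first time; later identical calls just restate its return value):
f(n=8)
  f(n=7)
    f(n=6)
      f(n=5)
        f(n=4)
          f(n=3)
            f(n=2)
              f(n=1)
              -> return 1
              f(n=0)
              -> return 0
            -> return 1
            f(n=1)
            -> return 1
          -> return 2
          f(n=2) -> return 1  (same call as traced above)
        -> return 3
        f(n=3) -> return 2  (same call as traced above)
      -> return 5
      f(n=4) -> return 3  (same call as traced above)
    -> return 8
    f(n=5) -> return 5  (same call as traced above)
  -> return 13
  f(n=6) -> return 8  (same call as traced above)
-> return 21

cnt is incremented once per call, so count the calls in each subtree. Let C(n) = number of calls made by f(n).
C(0) = C(1) = 1 (base case, no recursion); C(n) = 1 + C(n - 1) + C(n - 2) otherwise.
C(2) = 1 + C(1) + C(0) = 1 + 1 + 1 = 3
C(3) = 1 + C(2) + C(1) = 1 + 3 + 1 = 5
C(4) = 1 + C(3) + C(2) = 1 + 5 + 3 = 9
C(5) = 1 + C(4) + C(3) = 1 + 9 + 5 = 15
C(6) = 1 + C(5) + C(4) = 1 + 15 + 9 = 25
C(7) = 1 + C(6) + C(5) = 1 + 25 + 15 = 41
C(8) = 1 + C(7) + C(6) = 1 + 41 + 25 = 67
cnt = C(8) = 67

Final answer: 67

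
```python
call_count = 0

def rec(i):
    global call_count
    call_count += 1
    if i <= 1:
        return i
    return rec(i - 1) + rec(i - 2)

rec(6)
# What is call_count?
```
Call trace (a repeated sub-call is expanded the first time; later identical calls just restate its return value):
rec(i=6)
  rec(i=5)
    rec(i=4)
      rec(i=3)
        rec(i=2)
          rec(i=1)
          -> return 1
          rec(i=0)
          -> return 0
        -> return 1
        rec(i=1)
        -> return 1
      -> return 2
      rec(i=2) -> return 1  (same call as traced above)
    -> return 3
    rec(i=3) -> return 2  (same call as traced above)
  -> return 5
  rec(i=4) -> return 3  (same call as traced above)
-> return 8

call_count is incremented once per call, so count the calls in each subtree. Let C(i) = number of calls made by rec(i).
C(0) = C(1) = 1 (base case, no recursion); C(i) = 1 + C(i - 1) + C(i - 2) otherwise.
C(2) = 1 + C(1) + C(0) = 1 + 1 + 1 = 3
C(3) = 1 + C(2) + C(1) = 1 + 3 + 1 = 5
C(4) = 1 + C(3) + C(2) = 1 + 5 + 3 = 9
C(5) = 1 + C(4) + C(3) = 1 + 9 + 5 = 15
C(6) = 1 + C(5) + C(4) = 1 + 15 + 9 = 25
call_count = C(6) = 25

Final answer: 25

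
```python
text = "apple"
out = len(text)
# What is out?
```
Trace:
  text='apple'
  text='apple', out=5

Final answer: 5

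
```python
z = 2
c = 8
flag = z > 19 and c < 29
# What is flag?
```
Trace:
  z=2
  z=2, c=8
  z=2, c=8, flag=False

Final answer: False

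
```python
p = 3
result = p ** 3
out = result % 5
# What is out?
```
Trace:
  p=3
  p=3, result=27
  p=3, result=27, out=2

Final answer: 2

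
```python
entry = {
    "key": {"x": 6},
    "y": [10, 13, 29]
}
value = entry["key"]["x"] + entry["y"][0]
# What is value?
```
Trace:
  entry={'key': {'x': 6}, 'y': [10, 13, 29]}
  entry={'key': {'x': 6}, 'y': [10, 13, 29]}, value=16

Final answer: 16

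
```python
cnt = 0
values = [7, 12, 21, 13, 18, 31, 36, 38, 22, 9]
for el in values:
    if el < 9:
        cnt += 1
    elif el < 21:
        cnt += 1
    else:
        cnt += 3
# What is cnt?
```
Trace:
  cnt=0
  cnt=1, el=7
  cnt=2, el=12
  cnt=5, el=21
  cnt=6, el=13
  cnt=7, el=18
  cnt=10, el=31
  cnt=13, el=36
  cnt=16, el=38
  cnt=19, el=22
  cnt=20, el=9

Final answer: 20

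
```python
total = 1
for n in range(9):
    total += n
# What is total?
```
Trace:
  total=1
  total=1, n=0
  total=2, n=1
  total=4, n=2
  total=7, n=3
  total=11, n=4
  total=16, n=5
  total=22, n=6
  total=29, n=7
  total=37, n=8

Final answer: 37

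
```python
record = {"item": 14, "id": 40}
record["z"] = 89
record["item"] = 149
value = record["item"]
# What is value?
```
Trace:
  record={'item': 14, 'id': 40}
  record={'item': 14, 'id': 40, 'z': 89}
  record={'item': 149, 'id': 40, 'z': 89}
  record={'item': 149, 'id': 40, 'z': 89}, value=149

Final answer: 149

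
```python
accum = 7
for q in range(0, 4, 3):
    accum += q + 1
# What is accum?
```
Trace:
  accum=7
  accum=8, q=0
  accum=12, q=3

Final answer: 12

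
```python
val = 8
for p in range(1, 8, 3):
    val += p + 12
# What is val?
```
Trace:
  val=8
  val=21, p=1
  val=37, p=4
  val=56, p=7

Final answer: 56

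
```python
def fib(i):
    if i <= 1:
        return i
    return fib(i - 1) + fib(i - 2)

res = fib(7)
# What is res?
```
Call trace (a repeated sub-call is expanded the first time; later identical calls just restate its return value):
fib(i=7)
  fib(i=6)
    fib(i=5)
      fib(i=4)
        fib(i=3)
          fib(i=2)
            fib(i=1)
            -> return 1
            fib(i=0)
            -> return 0
          -> return 1
          fib(i=1)
          -> return 1
        -> return 2
        fib(i=2) -> return 1  (same call as traced above)
      -> return 3
      fib(i=3) -> return 2  (same call as traced above)
    -> return 5
    fib(i=4) -> return 3  (same call as traced above)
  -> return 8
  fib(i=5) -> return 5  (same call as traced above)
-> return 13

Final answer: 13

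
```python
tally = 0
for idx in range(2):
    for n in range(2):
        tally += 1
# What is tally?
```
Trace:
  tally=0
  tally=1, idx=0, n=0
  tally=2, idx=0, n=1
  tally=3, idx=1, n=0
  tally=4, idx=1, n=1

Final answer: 4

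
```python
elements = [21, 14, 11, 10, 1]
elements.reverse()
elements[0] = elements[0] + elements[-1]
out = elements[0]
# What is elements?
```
Trace:
  elements=[21, 14, 11, 10, 1]
  elements=[1, 10, 11, 14, 21]
  elements=[22, 10, 11, 14, 21]
  elements=[22, 10, 11, 14, 21], out=22

Final answer: [22, 10, 11, 14, 21]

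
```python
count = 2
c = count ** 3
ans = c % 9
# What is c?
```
Trace:
  count=2
  count=2, c=8
  count=2, c=8, ans=8

Final answer: 8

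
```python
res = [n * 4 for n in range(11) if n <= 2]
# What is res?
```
Trace:
  n=0
  n=1
  n=2
  n=3
  n=4
  n=5
  n=6
  n=7
  n=8
  n=9
  n=10
  res=[0, 4, 8]

Final answer: [0, 4, 8]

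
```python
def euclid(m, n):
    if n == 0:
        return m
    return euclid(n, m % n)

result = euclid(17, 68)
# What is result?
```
Call trace:
euclid(m=17, n=68)
  euclid(m=68, n=17)
    euclid(m=17, n=0)
    -> return 17
  -> return 17
-> return 17

Final answer: 17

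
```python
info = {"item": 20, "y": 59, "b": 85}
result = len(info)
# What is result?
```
Trace:
  info={'item': 20, 'y': 59, 'b': 85}
  info={'item': 20, 'y': 59, 'b': 85}, result=3

Final answer: 3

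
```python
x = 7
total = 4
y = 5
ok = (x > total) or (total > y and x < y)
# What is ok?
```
Trace:
  x=7
  x=7, total=4
  x=7, total=4, y=5
  x=7, total=4, y=5, ok=True

Final answer: True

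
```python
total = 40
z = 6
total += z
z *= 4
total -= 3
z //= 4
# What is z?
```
Trace:
  total=40
  total=40, z=6
  total=46, z=6
  total=46, z=24
  total=43, z=24
  total=43, z=6

Final answer: 6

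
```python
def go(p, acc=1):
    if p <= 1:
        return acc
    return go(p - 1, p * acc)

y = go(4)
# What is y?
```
Call trace:
go(p=4, acc=1)
  go(p=3, acc=4)
    go(p=2, acc=12)
      go(p=1, acc=24)
      -> return 24
    -> return 24
  -> return 24
-> return 24

Final answer: 24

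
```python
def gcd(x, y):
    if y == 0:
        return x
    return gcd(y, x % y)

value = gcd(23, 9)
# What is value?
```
Call trace:
gcd(x=23, y=9)
  gcd(x=9, y=5)
    gcd(x=5, y=4)
      gcd(x=4, y=1)
        gcd(x=1, y=0)
        -> return 1
      -> return 1
    -> return 1
  -> return 1
-> return 1

Final answer: 1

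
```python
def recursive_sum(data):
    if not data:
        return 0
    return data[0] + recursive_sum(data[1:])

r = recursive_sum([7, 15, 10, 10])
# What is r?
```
Call trace:
recursive_sum(data=[7, 15, 10, 10])
  recursive_sum(data=[15, 10, 10])
    recursive_sum(data=[10, 10])
      recursive_sum(data=[10])
        recursive_sum(data=[])
        -> return 0
      -> return 10
    -> return 20
  -> return 35
-> return 42

Final answer: 42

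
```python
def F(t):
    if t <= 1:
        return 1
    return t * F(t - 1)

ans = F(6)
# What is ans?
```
Call trace:
F(t=6)
  F(t=5)
    F(t=4)
      F(t=3)
        F(t=2)
          F(t=1)
          -> return 1
        -> return 2
      -> return 6
    -> return 24
  -> return 120
-> return 720

Final answer: 720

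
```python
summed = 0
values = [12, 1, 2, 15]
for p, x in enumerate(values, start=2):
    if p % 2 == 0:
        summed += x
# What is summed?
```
Trace:
  summed=0
  summed=12, p=2, x=12
  summed=12, p=3, x=1
  summed=14, p=4, x=2
  summed=14, p=5, x=15

Final answer: 14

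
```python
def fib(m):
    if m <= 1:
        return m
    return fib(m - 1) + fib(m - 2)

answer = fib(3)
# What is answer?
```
Call trace:
fib(m=3)
  fib(m=2)
    fib(m=1)
    -> return 1
    fib(m=0)
    -> return 0
  -> return 1
  fib(m=1)
  -> return 1
-> return 2

Final answer: 2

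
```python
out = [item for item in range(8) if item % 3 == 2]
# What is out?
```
Trace:
  item=0
  item=1
  item=2
  item=3
  item=4
  item=5
  item=6
  item=7
  out=[2, 5]

Final answer: [2, 5]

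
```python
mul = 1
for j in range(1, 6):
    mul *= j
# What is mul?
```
Trace:
  mul=1
  mul=1, j=1
  mul=2, j=2
  mul=6, j=3
  mul=24, j=4
  mul=120, j=5

Final answer: 120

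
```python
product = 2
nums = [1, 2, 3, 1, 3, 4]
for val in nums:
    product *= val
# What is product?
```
Trace:
  product=2
  product=2, val=1
  product=4, val=2
  product=12, val=3
  product=12, val=1
  product=36, val=3
  product=144, val=4

Final answer: 144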